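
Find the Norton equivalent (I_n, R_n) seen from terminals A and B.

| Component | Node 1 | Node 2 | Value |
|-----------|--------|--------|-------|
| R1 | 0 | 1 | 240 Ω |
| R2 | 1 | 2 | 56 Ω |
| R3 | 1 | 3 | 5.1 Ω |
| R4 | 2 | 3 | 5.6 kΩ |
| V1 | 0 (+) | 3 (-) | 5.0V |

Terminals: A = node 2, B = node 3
Find the Thévenin equivalent first; then I_n = V_th/R_th and R_n = R_th.
Step 1 — V_th is the open-circuit voltage V_A - V_B (nothing connected across the terminals).
Nodal analysis, taking node 3 as the 0 V reference.
Source V1 fixes V_0 = 5 V.
KCL at each unknown node (sum of currents leaving = 0; resistances in Ω):
  Node 1: (V_1 - 5)/240 + (V_1 - V_2)/56 + (V_1 - 0)/5.1 = 0
  Node 2: (V_2 - V_1)/56 + (V_2 - 0)/5600 = 0
Collecting terms (coefficients in siemens):
  0.2181·V_1 - 0.01786·V_2 = 0.02083
  0.01804·V_2 - 0.01786·V_1 = 0
Determinant D = (0.2181)(0.01804) - (-0.01786)(-0.01786) = 0.003615
V_1 = [(0.02083)(0.01804) - (-0.01786)(0)]/D = 0.1039 V
V_2 = [(0.2181)(0) - (0.02083)(-0.01786)]/D = 0.1029 V
V_th = V_2 - V_3 = 0.1029 - 0 = 0.1029 V
Step 2 — R_th: zero the source — replace V1 by a short circuit (node 3 merges into node 0) — and find the resistance seen between A (node 2) and B (node 0).
Reduce the network between node 2 (A) and node 0 (B) by series/parallel combination:
  Rp1 = R1 ‖ R3 (parallel, both between nodes 0 and 1) = 1/(1/240 + 1/5.1) = 4.994 Ω
  Rs1 = R2 + Rp1 (series, joined only at node 1) = 56 + 4.994 = 60.99 Ω
  Rp2 = R4 ‖ Rs1 (parallel, both between nodes 0 and 2) = 1/(1/5600 + 1/60.99) = 60.34 Ω
R_th = 60.34 Ω
I_n = V_th/R_th = 0.1029/60.34 = 0.001706 A, and R_n = R_th = 60.34 Ω

Final answer: I_n = 0.001706 A, R_n = 60.34 Ω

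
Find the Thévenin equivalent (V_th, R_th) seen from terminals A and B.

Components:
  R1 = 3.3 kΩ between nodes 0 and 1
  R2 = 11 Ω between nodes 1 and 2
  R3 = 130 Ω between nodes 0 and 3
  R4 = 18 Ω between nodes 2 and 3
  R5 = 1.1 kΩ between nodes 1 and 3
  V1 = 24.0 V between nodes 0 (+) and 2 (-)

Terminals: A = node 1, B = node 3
Step 1 — V_th is the open-circuit voltage V_A - V_B (nothing connected across the terminals).
Nodal analysis, taking node 2 as the 0 V reference.
Source V1 fixes V_0 = 24 V.
KCL at each unknown node (sum of currents leaving = 0; resistances in Ω):
  Node 1: (V_1 - 24)/3300 + (V_1 - 0)/11 + (V_1 - V_3)/1100 = 0
  Node 3: (V_3 - 24)/130 + (V_3 - 0)/18 + (V_3 - V_1)/1100 = 0
Collecting terms (coefficients in siemens):
  0.09212·V_1 - 0.0009091·V_3 = 0.007273
  0.06416·V_3 - 0.0009091·V_1 = 0.1846
Determinant D = (0.09212)(0.06416) - (-0.0009091)(-0.0009091) = 0.005909
V_1 = [(0.007273)(0.06416) - (-0.0009091)(0.1846)]/D = 0.1074 V
V_3 = [(0.09212)(0.1846) - (0.007273)(-0.0009091)]/D = 2.879 V
V_th = V_1 - V_3 = 0.1074 - 2.879 = -2.772 V
Step 2 — R_th: zero the source — replace V1 by a short circuit (node 2 merges into node 0) — and find the resistance seen between A (node 1) and B (node 3).
Reduce the network between node 1 (A) and node 3 (B) by series/parallel combination:
  Rp1 = R1 ‖ R2 (parallel, both between nodes 0 and 1) = 1/(1/3300 + 1/11) = 10.96 Ω
  Rp2 = R3 ‖ R4 (parallel, both between nodes 0 and 3) = 1/(1/130 + 1/18) = 15.81 Ω
  Rs1 = Rp1 + Rp2 (series, joined only at node 0) = 10.96 + 15.81 = 26.77 Ω
  Rp3 = R5 ‖ Rs1 (parallel, both between nodes 1 and 3) = 1/(1/1100 + 1/26.77) = 26.14 Ω
R_th = 26.14 Ω

Final answer: V_th = -2.772 V, R_th = 26.14 Ω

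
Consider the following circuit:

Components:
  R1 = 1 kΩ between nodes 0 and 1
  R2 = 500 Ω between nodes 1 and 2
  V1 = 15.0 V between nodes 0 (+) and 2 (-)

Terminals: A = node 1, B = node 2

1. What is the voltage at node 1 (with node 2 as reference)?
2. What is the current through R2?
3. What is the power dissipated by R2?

Nodal analysis, taking node 2 as the 0 V reference.
Source V1 fixes V_0 = 15 V.
KCL at each unknown node (sum of currents leaving = 0; resistances in Ω):
  Node 1: (V_1 - 15)/1000 + (V_1 - 0)/500 = 0
Collecting terms: 0.003 × V_1 = 0.015  =>  V_1 = 5 V
Part 1:
  Read off the nodal solution: V_1 = 5 V
Part 2:
  I_R2 = (V_1 - V_2)/R2 = (5 - 0)/500 = 0.01 A
  Magnitude: I_R2 = 0.01 A
Part 3:
  I_R2 = (V_1 - V_2)/R2 = (5 - 0)/500 = 0.01 A
  P_R2 = I_R2² × R2 = (0.01)² × 500 = 0.05 W

Final answers:
1. V_1 = 5 V
2. I_R2 = 0.01 A
3. P_R2 = 0.05 W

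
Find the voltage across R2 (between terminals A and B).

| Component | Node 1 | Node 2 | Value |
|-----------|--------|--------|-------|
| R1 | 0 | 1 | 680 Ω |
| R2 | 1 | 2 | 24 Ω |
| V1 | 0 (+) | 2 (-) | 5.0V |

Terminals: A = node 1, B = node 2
R1 and R2 are in series across V1 (node 0 → node 1 → node 2), and the output A–B is taken across R2, so this is a voltage divider.
Series current: I = V1/(R1 + R2) = 5/(680 + 24) = 5/704 = 0.007102 A
V_R2 = I × R2 = V1 × R2/(R1 + R2) = 5 × 24/704 = 0.1705 V

Final answer: 0.1705 V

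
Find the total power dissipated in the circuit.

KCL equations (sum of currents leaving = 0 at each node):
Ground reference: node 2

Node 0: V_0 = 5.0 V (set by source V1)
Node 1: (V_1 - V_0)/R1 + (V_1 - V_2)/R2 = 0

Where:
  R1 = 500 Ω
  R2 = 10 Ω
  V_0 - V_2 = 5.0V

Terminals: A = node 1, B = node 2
Nodal analysis, taking node 2 as the 0 V reference.
Source V1 fixes V_0 = 5 V.
KCL at each unknown node (sum of currents leaving = 0; resistances in Ω):
  Node 1: (V_1 - 5)/500 + (V_1 - 0)/10 = 0
Collecting terms: 0.102 × V_1 = 0.01  =>  V_1 = 0.09804 V
Power in each resistor, P = (ΔV)²/R:
  P_R1 = (5 - 0.09804)²/500 = 0.04806 W
  P_R2 = (0.09804 - 0)²/10 = 0.0009612 W
P_total = P_R1 + P_R2 = 0.04902 W

Final answer: 0.04902 W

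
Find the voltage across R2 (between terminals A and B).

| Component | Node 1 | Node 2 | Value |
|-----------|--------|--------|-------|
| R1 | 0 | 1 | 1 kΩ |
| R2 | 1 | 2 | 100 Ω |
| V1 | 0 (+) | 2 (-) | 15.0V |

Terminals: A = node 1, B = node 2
R1 and R2 are in series across V1 (node 0 → node 1 → node 2), and the output A–B is taken across R2, so this is a voltage divider.
Series current: I = V1/(R1 + R2) = 15/(1000 + 100) = 15/1100 = 0.01364 A
V_R2 = I × R2 = V1 × R2/(R1 + R2) = 15 × 100/1100 = 1.364 V

Final answer: 1.364 V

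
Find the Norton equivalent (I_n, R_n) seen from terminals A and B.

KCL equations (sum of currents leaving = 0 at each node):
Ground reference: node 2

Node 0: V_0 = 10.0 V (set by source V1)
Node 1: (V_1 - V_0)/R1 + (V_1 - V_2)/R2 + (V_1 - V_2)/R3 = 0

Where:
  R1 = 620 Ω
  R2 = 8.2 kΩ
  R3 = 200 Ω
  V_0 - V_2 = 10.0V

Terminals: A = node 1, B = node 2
Find the Thévenin equivalent first; then I_n = V_th/R_th and R_n = R_th.
Step 1 — V_th is the open-circuit voltage V_A - V_B (nothing connected across the terminals).
Nodal analysis, taking node 2 as the 0 V reference.
Source V1 fixes V_0 = 10 V.
KCL at each unknown node (sum of currents leaving = 0; resistances in Ω):
  Node 1: (V_1 - 10)/620 + (V_1 - 0)/8200 + (V_1 - 0)/200 = 0
Collecting terms: 0.006735 × V_1 = 0.01613  =>  V_1 = 2.395 V
V_th = V_1 - V_2 = 2.395 - 0 = 2.395 V
Step 2 — R_th: zero the source — replace V1 by a short circuit (node 2 merges into node 0) — and find the resistance seen between A (node 1) and B (node 0).
Reduce the network between node 1 (A) and node 0 (B) by series/parallel combination:
  Rp1 = R1 ‖ R2 ‖ R3 (parallel, all between nodes 0 and 1) = 1/(1/620 + 1/8200 + 1/200) = 148.5 Ω
R_th = 148.5 Ω
I_n = V_th/R_th = 2.395/148.5 = 0.01613 A, and R_n = R_th = 148.5 Ω

Final answer: I_n = 0.01613 A, R_n = 148.5 Ω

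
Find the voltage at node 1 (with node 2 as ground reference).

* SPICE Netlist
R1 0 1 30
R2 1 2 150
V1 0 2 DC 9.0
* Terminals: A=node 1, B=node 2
Nodal analysis, taking node 2 as the 0 V reference.
Source V1 fixes V_0 = 9 V.
KCL at each unknown node (sum of currents leaving = 0; resistances in Ω):
  Node 1: (V_1 - 9)/30 + (V_1 - 0)/150 = 0
Collecting terms: 0.04 × V_1 = 0.3  =>  V_1 = 7.5 V
The requested potential is V_1 = 7.5 V.

Final answer: V_1 = 7.5 V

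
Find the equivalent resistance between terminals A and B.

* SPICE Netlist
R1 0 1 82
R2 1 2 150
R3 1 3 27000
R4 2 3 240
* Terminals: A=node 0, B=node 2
Reduce the network between node 0 (A) and node 2 (B) by series/parallel combination:
  Rs1 = R3 + R4 (series, joined only at node 3) = 27000 + 240 = 27240 Ω
  Rp1 = R2 ‖ Rs1 (parallel, both between nodes 1 and 2) = 1/(1/150 + 1/27240) = 149.2 Ω
  Rs2 = R1 + Rp1 (series, joined only at node 1) = 82 + 149.2 = 231.2 Ω
R_eq = 231.2 Ω

Final answer: 231.2 Ω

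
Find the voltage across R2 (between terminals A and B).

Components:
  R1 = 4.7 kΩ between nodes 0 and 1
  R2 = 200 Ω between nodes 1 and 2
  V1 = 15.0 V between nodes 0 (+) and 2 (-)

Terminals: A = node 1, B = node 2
R1 and R2 are in series across V1 (node 0 → node 1 → node 2), and the output A–B is taken across R2, so this is a voltage divider.
Series current: I = V1/(R1 + R2) = 15/(4700 + 200) = 15/4900 = 0.003061 A
V_R2 = I × R2 = V1 × R2/(R1 + R2) = 15 × 200/4900 = 0.6122 V

Final answer: 0.6122 V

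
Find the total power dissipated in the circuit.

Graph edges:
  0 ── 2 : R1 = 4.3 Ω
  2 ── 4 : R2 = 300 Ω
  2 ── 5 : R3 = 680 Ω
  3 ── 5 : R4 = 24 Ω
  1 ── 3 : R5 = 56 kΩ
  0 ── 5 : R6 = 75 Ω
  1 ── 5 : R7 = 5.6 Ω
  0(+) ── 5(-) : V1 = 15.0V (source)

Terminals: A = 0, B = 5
Nodal analysis, taking node 5 as the 0 V reference.
Source V1 fixes V_0 = 15 V.
KCL at each unknown node (sum of currents leaving = 0; resistances in Ω):
  Node 1: (V_1 - V_3)/56000 + (V_1 - 0)/5.6 = 0
  Node 2: (V_2 - 15)/4.3 + (V_2 - V_4)/300 + (V_2 - 0)/680 = 0
  Node 3: (V_3 - 0)/24 + (V_3 - V_1)/56000 = 0
  Node 4: (V_4 - V_2)/300 = 0
Collecting terms (coefficients in siemens):
  0.1786·V_1 - 0.00001786·V_3 = 0
  0.2374·V_2 - 0.003333·V_4 = 3.488
  0.04168·V_3 - 0.00001786·V_1 = 0
  0.003333·V_4 - 0.003333·V_2 = 0
Solving these 4 simultaneous equations (Gaussian elimination) gives:
  V_1 = 0 V, V_2 = 14.91 V, V_3 = 0 V, V_4 = 14.91 V
Power in each resistor, P = (ΔV)²/R:
  P_R1 = (15 - 14.91)²/4.3 = 0.002066 W
  P_R2 = (14.91 - 14.91)²/300 = 0 W
  P_R3 = (14.91 - 0)²/680 = 0.3267 W
  P_R4 = (0 - 0)²/24 = 0 W
  P_R5 = (0 - 0)²/56000 = 0 W
  P_R6 = (15 - 0)²/75 = 3 W
  P_R7 = (0 - 0)²/5.6 = 0 W
P_total = P_R1 + P_R2 + P_R3 + P_R4 + P_R5 + P_R6 + P_R7 = 3.329 W

Final answer: 3.329 W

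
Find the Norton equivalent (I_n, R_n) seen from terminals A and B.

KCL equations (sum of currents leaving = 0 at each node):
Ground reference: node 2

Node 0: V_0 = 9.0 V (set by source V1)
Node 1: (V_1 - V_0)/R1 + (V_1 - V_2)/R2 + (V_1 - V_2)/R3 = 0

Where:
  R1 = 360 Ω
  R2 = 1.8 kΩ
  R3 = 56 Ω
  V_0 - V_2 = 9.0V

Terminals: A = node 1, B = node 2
Find the Thévenin equivalent first; then I_n = V_th/R_th and R_n = R_th.
Step 1 — V_th is the open-circuit voltage V_A - V_B (nothing connected across the terminals).
Nodal analysis, taking node 2 as the 0 V reference.
Source V1 fixes V_0 = 9 V.
KCL at each unknown node (sum of currents leaving = 0; resistances in Ω):
  Node 1: (V_1 - 9)/360 + (V_1 - 0)/1800 + (V_1 - 0)/56 = 0
Collecting terms: 0.02119 × V_1 = 0.025  =>  V_1 = 1.18 V
V_th = V_1 - V_2 = 1.18 - 0 = 1.18 V
Step 2 — R_th: zero the source — replace V1 by a short circuit (node 2 merges into node 0) — and find the resistance seen between A (node 1) and B (node 0).
Reduce the network between node 1 (A) and node 0 (B) by series/parallel combination:
  Rp1 = R1 ‖ R2 ‖ R3 (parallel, all between nodes 0 and 1) = 1/(1/360 + 1/1800 + 1/56) = 47.19 Ω
R_th = 47.19 Ω
I_n = V_th/R_th = 1.18/47.19 = 0.025 A, and R_n = R_th = 47.19 Ω

Final answer: I_n = 0.025 A, R_n = 47.19 Ω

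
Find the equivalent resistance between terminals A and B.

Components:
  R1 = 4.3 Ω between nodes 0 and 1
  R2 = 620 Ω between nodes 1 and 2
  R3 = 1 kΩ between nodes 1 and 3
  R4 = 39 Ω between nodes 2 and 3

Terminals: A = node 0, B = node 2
Reduce the network between node 0 (A) and node 2 (B) by series/parallel combination:
  Rs1 = R3 + R4 (series, joined only at node 3) = 1000 + 39 = 1039 Ω
  Rp1 = R2 ‖ Rs1 (parallel, both between nodes 1 and 2) = 1/(1/620 + 1/1039) = 388.3 Ω
  Rs2 = R1 + Rp1 (series, joined only at node 1) = 4.3 + 388.3 = 392.6 Ω
R_eq = 392.6 Ω

Final answer: 392.6 Ω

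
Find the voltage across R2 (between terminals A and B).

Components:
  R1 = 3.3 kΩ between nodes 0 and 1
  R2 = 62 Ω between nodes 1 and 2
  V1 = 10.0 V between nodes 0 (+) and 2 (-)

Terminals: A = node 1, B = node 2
R1 and R2 are in series across V1 (node 0 → node 1 → node 2), and the output A–B is taken across R2, so this is a voltage divider.
Series current: I = V1/(R1 + R2) = 10/(3300 + 62) = 10/3362 = 0.002974 A
V_R2 = I × R2 = V1 × R2/(R1 + R2) = 10 × 62/3362 = 0.1844 V

Final answer: 0.1844 V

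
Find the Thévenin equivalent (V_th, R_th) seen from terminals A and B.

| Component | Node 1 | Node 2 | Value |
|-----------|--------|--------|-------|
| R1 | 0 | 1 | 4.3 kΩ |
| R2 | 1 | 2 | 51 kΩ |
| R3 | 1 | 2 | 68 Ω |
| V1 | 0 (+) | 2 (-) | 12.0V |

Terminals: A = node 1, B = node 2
Step 1 — V_th is the open-circuit voltage V_A - V_B (nothing connected across the terminals).
Nodal analysis, taking node 2 as the 0 V reference.
Source V1 fixes V_0 = 12 V.
KCL at each unknown node (sum of currents leaving = 0; resistances in Ω):
  Node 1: (V_1 - 12)/4300 + (V_1 - 0)/51000 + (V_1 - 0)/68 = 0
Collecting terms: 0.01496 × V_1 = 0.002791  =>  V_1 = 0.1866 V
V_th = V_1 - V_2 = 0.1866 - 0 = 0.1866 V
Step 2 — R_th: zero the source — replace V1 by a short circuit (node 2 merges into node 0) — and find the resistance seen between A (node 1) and B (node 0).
Reduce the network between node 1 (A) and node 0 (B) by series/parallel combination:
  Rp1 = R1 ‖ R2 ‖ R3 (parallel, all between nodes 0 and 1) = 1/(1/4300 + 1/51000 + 1/68) = 66.85 Ω
R_th = 66.85 Ω

Final answer: V_th = 0.1866 V, R_th = 66.85 Ω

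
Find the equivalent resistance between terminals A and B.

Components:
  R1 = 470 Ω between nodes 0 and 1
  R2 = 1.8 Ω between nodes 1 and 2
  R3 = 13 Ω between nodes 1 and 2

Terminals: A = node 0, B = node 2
Reduce the network between node 0 (A) and node 2 (B) by series/parallel combination:
  Rp1 = R2 ‖ R3 (parallel, both between nodes 1 and 2) = 1/(1/1.8 + 1/13) = 1.581 Ω
  Rs1 = R1 + Rp1 (series, joined only at node 1) = 470 + 1.581 = 471.6 Ω
R_eq = 471.6 Ω

Final answer: 471.6 Ω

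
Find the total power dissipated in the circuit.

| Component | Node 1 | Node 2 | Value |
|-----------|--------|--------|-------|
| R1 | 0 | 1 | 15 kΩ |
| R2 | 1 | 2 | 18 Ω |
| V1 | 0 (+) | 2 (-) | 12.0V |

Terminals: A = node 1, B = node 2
Nodal analysis, taking node 2 as the 0 V reference.
Source V1 fixes V_0 = 12 V.
KCL at each unknown node (sum of currents leaving = 0; resistances in Ω):
  Node 1: (V_1 - 12)/15000 + (V_1 - 0)/18 = 0
Collecting terms: 0.05562 × V_1 = 0.0008  =>  V_1 = 0.01438 V
Power in each resistor, P = (ΔV)²/R:
  P_R1 = (12 - 0.01438)²/15000 = 0.009577 W
  P_R2 = (0.01438 - 0)²/18 = 0.00001149 W
P_total = P_R1 + P_R2 = 0.009588 W

Final answer: 0.009588 W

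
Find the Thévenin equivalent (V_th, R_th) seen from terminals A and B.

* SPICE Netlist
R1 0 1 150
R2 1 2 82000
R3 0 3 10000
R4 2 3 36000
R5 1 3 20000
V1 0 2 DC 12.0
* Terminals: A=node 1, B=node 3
Step 1 — V_th is the open-circuit voltage V_A - V_B (nothing connected across the terminals).
Nodal analysis, taking node 2 as the 0 V reference.
Source V1 fixes V_0 = 12 V.
KCL at each unknown node (sum of currents leaving = 0; resistances in Ω):
  Node 1: (V_1 - 12)/150 + (V_1 - 0)/82000 + (V_1 - V_3)/20000 = 0
  Node 3: (V_3 - 12)/10000 + (V_3 - 0)/36000 + (V_3 - V_1)/20000 = 0
Collecting terms (coefficients in siemens):
  0.006729·V_1 - 0.00005·V_3 = 0.08
  0.0001778·V_3 - 0.00005·V_1 = 0.0012
Determinant D = (0.006729)(0.0001778) - (-0.00005)(-0.00005) = 0.000001194
V_1 = [(0.08)(0.0001778) - (-0.00005)(0.0012)]/D = 11.96 V
V_3 = [(0.006729)(0.0012) - (0.08)(-0.00005)]/D = 10.11 V
V_th = V_1 - V_3 = 11.96 - 10.11 = 1.849 V
Step 2 — R_th: zero the source — replace V1 by a short circuit (node 2 merges into node 0) — and find the resistance seen between A (node 1) and B (node 3).
Reduce the network between node 1 (A) and node 3 (B) by series/parallel combination:
  Rp1 = R1 ‖ R2 (parallel, both between nodes 0 and 1) = 1/(1/150 + 1/82000) = 149.7 Ω
  Rp2 = R3 ‖ R4 (parallel, both between nodes 0 and 3) = 1/(1/10000 + 1/36000) = 7826 Ω
  Rs1 = Rp1 + Rp2 (series, joined only at node 0) = 149.7 + 7826 = 7976 Ω
  Rp3 = R5 ‖ Rs1 (parallel, both between nodes 1 and 3) = 1/(1/20000 + 1/7976) = 5702 Ω
R_th = 5.702 kΩ

Final answer: V_th = 1.849 V, R_th = 5.702 kΩ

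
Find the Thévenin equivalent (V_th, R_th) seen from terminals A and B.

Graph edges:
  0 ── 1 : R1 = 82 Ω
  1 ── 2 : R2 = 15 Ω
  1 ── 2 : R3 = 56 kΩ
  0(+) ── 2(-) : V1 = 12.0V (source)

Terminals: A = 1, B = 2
Step 1 — V_th is the open-circuit voltage V_A - V_B (nothing connected across the terminals).
Nodal analysis, taking node 2 as the 0 V reference.
Source V1 fixes V_0 = 12 V.
KCL at each unknown node (sum of currents leaving = 0; resistances in Ω):
  Node 1: (V_1 - 12)/82 + (V_1 - 0)/15 + (V_1 - 0)/56000 = 0
Collecting terms: 0.07888 × V_1 = 0.1463  =>  V_1 = 1.855 V
V_th = V_1 - V_2 = 1.855 - 0 = 1.855 V
Step 2 — R_th: zero the source — replace V1 by a short circuit (node 2 merges into node 0) — and find the resistance seen between A (node 1) and B (node 0).
Reduce the network between node 1 (A) and node 0 (B) by series/parallel combination:
  Rp1 = R1 ‖ R2 ‖ R3 (parallel, all between nodes 0 and 1) = 1/(1/82 + 1/15 + 1/56000) = 12.68 Ω
R_th = 12.68 Ω

Final answer: V_th = 1.855 V, R_th = 12.68 Ω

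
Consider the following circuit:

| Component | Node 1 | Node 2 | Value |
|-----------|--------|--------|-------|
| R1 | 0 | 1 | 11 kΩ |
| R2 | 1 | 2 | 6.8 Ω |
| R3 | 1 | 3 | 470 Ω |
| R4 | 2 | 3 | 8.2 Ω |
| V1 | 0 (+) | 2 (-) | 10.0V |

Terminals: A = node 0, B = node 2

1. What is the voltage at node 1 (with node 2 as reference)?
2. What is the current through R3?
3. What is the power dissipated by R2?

Nodal analysis, taking node 2 as the 0 V reference.
Source V1 fixes V_0 = 10 V.
KCL at each unknown node (sum of currents leaving = 0; resistances in Ω):
  Node 1: (V_1 - 10)/11000 + (V_1 - 0)/6.8 + (V_1 - V_3)/470 = 0
  Node 3: (V_3 - V_1)/470 + (V_3 - 0)/8.2 = 0
Collecting terms (coefficients in siemens):
  0.1493·V_1 - 0.002128·V_3 = 0.0009091
  0.1241·V_3 - 0.002128·V_1 = 0
Determinant D = (0.1493)(0.1241) - (-0.002128)(-0.002128) = 0.01852
V_1 = [(0.0009091)(0.1241) - (-0.002128)(0)]/D = 0.006091 V
V_3 = [(0.1493)(0) - (0.0009091)(-0.002128)]/D = 0.0001045 V
Part 1:
  Read off the nodal solution: V_1 = 0.006091 V
Part 2:
  I_R3 = (V_1 - V_3)/R3 = (0.006091 - 0.0001045)/470 = 0.00001274 A
  Magnitude: I_R3 = 0.00001274 A
Part 3:
  I_R2 = (V_1 - V_2)/R2 = (0.006091 - 0)/6.8 = 0.0008958 A
  P_R2 = I_R2² × R2 = (0.0008958)² × 6.8 = 0.000005457 W

Final answers:
1. V_1 = 0.006091 V
2. I_R3 = 1.274e-05 A
3. P_R2 = 5.457e-06 W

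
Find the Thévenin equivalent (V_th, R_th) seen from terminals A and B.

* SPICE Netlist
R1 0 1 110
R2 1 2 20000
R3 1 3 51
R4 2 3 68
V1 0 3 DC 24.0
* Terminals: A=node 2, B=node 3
Step 1 — V_th is the open-circuit voltage V_A - V_B (nothing connected across the terminals).
Nodal analysis, taking node 3 as the 0 V reference.
Source V1 fixes V_0 = 24 V.
KCL at each unknown node (sum of currents leaving = 0; resistances in Ω):
  Node 1: (V_1 - 24)/110 + (V_1 - V_2)/20000 + (V_1 - 0)/51 = 0
  Node 2: (V_2 - V_1)/20000 + (V_2 - 0)/68 = 0
Collecting terms (coefficients in siemens):
  0.02875·V_1 - 0.00005·V_2 = 0.2182
  0.01476·V_2 - 0.00005·V_1 = 0
Determinant D = (0.02875)(0.01476) - (-0.00005)(-0.00005) = 0.0004242
V_1 = [(0.2182)(0.01476) - (-0.00005)(0)]/D = 7.589 V
V_2 = [(0.02875)(0) - (0.2182)(-0.00005)]/D = 0.02572 V
V_th = V_2 - V_3 = 0.02572 - 0 = 0.02572 V
Step 2 — R_th: zero the source — replace V1 by a short circuit (node 3 merges into node 0) — and find the resistance seen between A (node 2) and B (node 0).
Reduce the network between node 2 (A) and node 0 (B) by series/parallel combination:
  Rp1 = R1 ‖ R3 (parallel, both between nodes 0 and 1) = 1/(1/110 + 1/51) = 34.84 Ω
  Rs1 = R2 + Rp1 (series, joined only at node 1) = 20000 + 34.84 = 20030 Ω
  Rp2 = R4 ‖ Rs1 (parallel, both between nodes 0 and 2) = 1/(1/68 + 1/20030) = 67.77 Ω
R_th = 67.77 Ω

Final answer: V_th = 0.02572 V, R_th = 67.77 Ω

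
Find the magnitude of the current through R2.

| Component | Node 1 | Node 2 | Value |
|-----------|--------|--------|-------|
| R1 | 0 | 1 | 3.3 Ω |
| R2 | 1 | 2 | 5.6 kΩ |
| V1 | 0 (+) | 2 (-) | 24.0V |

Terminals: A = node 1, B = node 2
Nodal analysis, taking node 2 as the 0 V reference.
Source V1 fixes V_0 = 24 V.
KCL at each unknown node (sum of currents leaving = 0; resistances in Ω):
  Node 1: (V_1 - 24)/3.3 + (V_1 - 0)/5600 = 0
Collecting terms: 0.3032 × V_1 = 7.273  =>  V_1 = 23.99 V
I_R2 = (V_1 - V_2)/R2 = (23.99 - 0)/5600 = 0.004283 A
|I_R2| = 0.004283 A

Final answer: |I_R2| = 0.004283 A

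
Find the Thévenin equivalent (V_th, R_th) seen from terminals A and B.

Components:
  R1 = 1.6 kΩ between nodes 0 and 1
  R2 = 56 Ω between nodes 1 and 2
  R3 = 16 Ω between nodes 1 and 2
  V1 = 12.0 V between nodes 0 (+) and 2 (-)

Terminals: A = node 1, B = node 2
Step 1 — V_th is the open-circuit voltage V_A - V_B (nothing connected across the terminals).
Nodal analysis, taking node 2 as the 0 V reference.
Source V1 fixes V_0 = 12 V.
KCL at each unknown node (sum of currents leaving = 0; resistances in Ω):
  Node 1: (V_1 - 12)/1600 + (V_1 - 0)/56 + (V_1 - 0)/16 = 0
Collecting terms: 0.08098 × V_1 = 0.0075  =>  V_1 = 0.09261 V
V_th = V_1 - V_2 = 0.09261 - 0 = 0.09261 V
Step 2 — R_th: zero the source — replace V1 by a short circuit (node 2 merges into node 0) — and find the resistance seen between A (node 1) and B (node 0).
Reduce the network between node 1 (A) and node 0 (B) by series/parallel combination:
  Rp1 = R1 ‖ R2 ‖ R3 (parallel, all between nodes 0 and 1) = 1/(1/1600 + 1/56 + 1/16) = 12.35 Ω
R_th = 12.35 Ω

Final answer: V_th = 0.09261 V, R_th = 12.35 Ω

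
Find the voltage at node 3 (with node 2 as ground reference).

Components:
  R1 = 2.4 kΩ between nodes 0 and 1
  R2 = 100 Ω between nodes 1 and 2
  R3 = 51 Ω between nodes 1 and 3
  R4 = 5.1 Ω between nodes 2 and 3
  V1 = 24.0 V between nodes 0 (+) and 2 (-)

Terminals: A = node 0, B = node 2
Nodal analysis, taking node 2 as the 0 V reference.
Source V1 fixes V_0 = 24 V.
KCL at each unknown node (sum of currents leaving = 0; resistances in Ω):
  Node 1: (V_1 - 24)/2400 + (V_1 - 0)/100 + (V_1 - V_3)/51 = 0
  Node 3: (V_3 - V_1)/51 + (V_3 - 0)/5.1 = 0
Collecting terms (coefficients in siemens):
  0.03002·V_1 - 0.01961·V_3 = 0.01
  0.2157·V_3 - 0.01961·V_1 = 0
Determinant D = (0.03002)(0.2157) - (-0.01961)(-0.01961) = 0.006091
V_1 = [(0.01)(0.2157) - (-0.01961)(0)]/D = 0.3541 V
V_3 = [(0.03002)(0) - (0.01)(-0.01961)]/D = 0.03219 V
The requested potential is V_3 = 0.03219 V.

Final answer: V_3 = 0.03219 V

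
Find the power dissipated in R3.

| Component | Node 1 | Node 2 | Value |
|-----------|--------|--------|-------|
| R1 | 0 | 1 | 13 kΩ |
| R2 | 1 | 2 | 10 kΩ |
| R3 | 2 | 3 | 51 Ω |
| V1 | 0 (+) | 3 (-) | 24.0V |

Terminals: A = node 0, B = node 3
Nodal analysis, taking node 3 as the 0 V reference.
Source V1 fixes V_0 = 24 V.
KCL at each unknown node (sum of currents leaving = 0; resistances in Ω):
  Node 1: (V_1 - 24)/13000 + (V_1 - V_2)/10000 = 0
  Node 2: (V_2 - V_1)/10000 + (V_2 - 0)/51 = 0
Collecting terms (coefficients in siemens):
  0.0001769·V_1 - 0.0001·V_2 = 0.001846
  0.01971·V_2 - 0.0001·V_1 = 0
Determinant D = (0.0001769)(0.01971) - (-0.0001)(-0.0001) = 0.000003477
V_1 = [(0.001846)(0.01971) - (-0.0001)(0)]/D = 10.46 V
V_2 = [(0.0001769)(0) - (0.001846)(-0.0001)]/D = 0.0531 V
I_R3 = (V_2 - V_3)/R3 = (0.0531 - 0)/51 = 0.001041 A
P_R3 = I_R3² × R3 = (0.001041)² × 51 = 0.00005529 W

Final answer: 5.529e-05 W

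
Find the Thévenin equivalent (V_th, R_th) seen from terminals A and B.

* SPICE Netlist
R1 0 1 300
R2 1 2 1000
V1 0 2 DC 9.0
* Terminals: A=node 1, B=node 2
Step 1 — V_th is the open-circuit voltage V_A - V_B (nothing connected across the terminals).
Nodal analysis, taking node 2 as the 0 V reference.
Source V1 fixes V_0 = 9 V.
KCL at each unknown node (sum of currents leaving = 0; resistances in Ω):
  Node 1: (V_1 - 9)/300 + (V_1 - 0)/1000 = 0
Collecting terms: 0.004333 × V_1 = 0.03  =>  V_1 = 6.923 V
V_th = V_1 - V_2 = 6.923 - 0 = 6.923 V
Step 2 — R_th: zero the source — replace V1 by a short circuit (node 2 merges into node 0) — and find the resistance seen between A (node 1) and B (node 0).
Reduce the network between node 1 (A) and node 0 (B) by series/parallel combination:
  Rp1 = R1 ‖ R2 (parallel, both between nodes 0 and 1) = 1/(1/300 + 1/1000) = 230.8 Ω
R_th = 230.8 Ω

Final answer: V_th = 6.923 V, R_th = 230.8 Ω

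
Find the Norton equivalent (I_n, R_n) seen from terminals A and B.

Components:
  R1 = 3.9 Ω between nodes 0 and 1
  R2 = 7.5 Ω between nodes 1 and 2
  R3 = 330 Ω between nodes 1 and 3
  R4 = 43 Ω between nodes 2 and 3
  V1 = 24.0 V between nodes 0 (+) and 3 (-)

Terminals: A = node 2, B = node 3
Find the Thévenin equivalent first; then I_n = V_th/R_th and R_n = R_th.
Step 1 — V_th is the open-circuit voltage V_A - V_B (nothing connected across the terminals).
Nodal analysis, taking node 3 as the 0 V reference.
Source V1 fixes V_0 = 24 V.
KCL at each unknown node (sum of currents leaving = 0; resistances in Ω):
  Node 1: (V_1 - 24)/3.9 + (V_1 - V_2)/7.5 + (V_1 - 0)/330 = 0
  Node 2: (V_2 - V_1)/7.5 + (V_2 - 0)/43 = 0
Collecting terms (coefficients in siemens):
  0.3928·V_1 - 0.1333·V_2 = 6.154
  0.1566·V_2 - 0.1333·V_1 = 0
Determinant D = (0.3928)(0.1566) - (-0.1333)(-0.1333) = 0.04373
V_1 = [(6.154)(0.1566) - (-0.1333)(0)]/D = 22.04 V
V_2 = [(0.3928)(0) - (6.154)(-0.1333)]/D = 18.76 V
V_th = V_2 - V_3 = 18.76 - 0 = 18.76 V
Step 2 — R_th: zero the source — replace V1 by a short circuit (node 3 merges into node 0) — and find the resistance seen between A (node 2) and B (node 0).
Reduce the network between node 2 (A) and node 0 (B) by series/parallel combination:
  Rp1 = R1 ‖ R3 (parallel, both between nodes 0 and 1) = 1/(1/3.9 + 1/330) = 3.854 Ω
  Rs1 = R2 + Rp1 (series, joined only at node 1) = 7.5 + 3.854 = 11.35 Ω
  Rp2 = R4 ‖ Rs1 (parallel, both between nodes 0 and 2) = 1/(1/43 + 1/11.35) = 8.983 Ω
R_th = 8.983 Ω
I_n = V_th/R_th = 18.76/8.983 = 2.089 A, and R_n = R_th = 8.983 Ω

Final answer: I_n = 2.089 A, R_n = 8.983 Ω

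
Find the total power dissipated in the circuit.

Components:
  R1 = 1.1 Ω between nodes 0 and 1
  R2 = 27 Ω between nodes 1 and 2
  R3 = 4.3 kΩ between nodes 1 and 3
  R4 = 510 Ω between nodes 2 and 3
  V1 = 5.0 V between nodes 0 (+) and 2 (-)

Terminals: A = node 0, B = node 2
Nodal analysis, taking node 2 as the 0 V reference.
Source V1 fixes V_0 = 5 V.
KCL at each unknown node (sum of currents leaving = 0; resistances in Ω):
  Node 1: (V_1 - 5)/1.1 + (V_1 - 0)/27 + (V_1 - V_3)/4300 = 0
  Node 3: (V_3 - V_1)/4300 + (V_3 - 0)/510 = 0
Collecting terms (coefficients in siemens):
  0.9464·V_1 - 0.0002326·V_3 = 4.545
  0.002193·V_3 - 0.0002326·V_1 = 0
Determinant D = (0.9464)(0.002193) - (-0.0002326)(-0.0002326) = 0.002076
V_1 = [(4.545)(0.002193) - (-0.0002326)(0)]/D = 4.803 V
V_3 = [(0.9464)(0) - (4.545)(-0.0002326)]/D = 0.5093 V
Power in each resistor, P = (ΔV)²/R:
  P_R1 = (5 - 4.803)²/1.1 = 0.0352 W
  P_R2 = (4.803 - 0)²/27 = 0.8545 W
  P_R3 = (4.803 - 0.5093)²/4300 = 0.004288 W
  P_R4 = (0 - 0.5093)²/510 = 0.0005086 W
P_total = P_R1 + P_R2 + P_R3 + P_R4 = 0.8945 W

Final answer: 0.8945 W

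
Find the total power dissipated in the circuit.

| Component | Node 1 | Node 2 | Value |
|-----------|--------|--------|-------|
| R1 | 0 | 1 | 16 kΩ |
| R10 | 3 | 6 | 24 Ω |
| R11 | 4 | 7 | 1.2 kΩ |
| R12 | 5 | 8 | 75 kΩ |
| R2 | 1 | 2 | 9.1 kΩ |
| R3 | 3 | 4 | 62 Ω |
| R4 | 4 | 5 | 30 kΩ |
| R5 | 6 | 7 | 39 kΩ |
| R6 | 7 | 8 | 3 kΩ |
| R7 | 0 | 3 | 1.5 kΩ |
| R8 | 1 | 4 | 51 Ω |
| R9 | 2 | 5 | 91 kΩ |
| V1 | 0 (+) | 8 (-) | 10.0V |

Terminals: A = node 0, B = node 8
Nodal analysis, taking node 8 as the 0 V reference.
Source V1 fixes V_0 = 10 V.
KCL at each unknown node (sum of currents leaving = 0; resistances in Ω):
  Node 1: (V_1 - 10)/16000 + (V_1 - V_2)/9100 + (V_1 - V_4)/51 = 0
  Node 2: (V_2 - V_1)/9100 + (V_2 - V_5)/91000 = 0
  Node 3: (V_3 - V_4)/62 + (V_3 - 10)/1500 + (V_3 - V_6)/24 = 0
  Node 4: (V_4 - V_3)/62 + (V_4 - V_5)/30000 + (V_4 - V_1)/51 + (V_4 - V_7)/1200 = 0
  Node 5: (V_5 - V_4)/30000 + (V_5 - V_2)/91000 + (V_5 - 0)/75000 = 0
  Node 6: (V_6 - V_7)/39000 + (V_6 - V_3)/24 = 0
  Node 7: (V_7 - V_6)/39000 + (V_7 - 0)/3000 + (V_7 - V_4)/1200 = 0
Collecting terms (coefficients in siemens):
  0.01978·V_1 - 0.0001099·V_2 - 0.01961·V_4 = 0.000625
  0.0001209·V_2 - 0.0001099·V_1 - 0.00001099·V_5 = 0
  0.05846·V_3 - 0.01613·V_4 - 0.04167·V_6 = 0.006667
  0.0366·V_4 - 0.01961·V_1 - 0.01613·V_3 - 0.00003333·V_5 - 0.0008333·V_7 = 0
  0.00005766·V_5 - 0.00001099·V_2 - 0.00003333·V_4 = 0
  0.04169·V_6 - 0.04167·V_3 - 0.00002564·V_7 = 0
  0.001192·V_7 - 0.0008333·V_4 - 0.00002564·V_6 = 0
Solving these 7 simultaneous equations (Gaussian elimination) gives:
  V_1 = 7.382 V, V_2 = 7.223 V, V_3 = 7.475 V, V_4 = 7.374 V
  V_5 = 5.64 V, V_6 = 7.474 V, V_7 = 5.315 V
Power in each resistor, P = (ΔV)²/R:
  P_R1 = (10 - 7.382)²/16000 = 0.0004284 W
  P_R2 = (7.382 - 7.223)²/9100 = 0.000002755 W
  P_R3 = (7.475 - 7.374)²/62 = 0.0001643 W
  P_R4 = (7.374 - 5.64)²/30000 = 0.0001002 W
  P_R5 = (7.474 - 5.315)²/39000 = 0.0001195 W
  P_R6 = (5.315 - 0)²/3000 = 0.009416 W
  P_R7 = (10 - 7.475)²/1500 = 0.00425 W
  P_R8 = (7.382 - 7.374)²/51 = 0.000001091 W
  P_R9 = (7.223 - 5.64)²/91000 = 0.00002755 W
  P_R10 = (7.475 - 7.474)²/24 = 0.00000007356 W
  P_R11 = (7.374 - 5.315)²/1200 = 0.003535 W
  P_R12 = (5.64 - 0)²/75000 = 0.0004242 W
P_total = P_R1 + P_R2 + P_R3 + P_R4 + P_R5 + P_R6 + P_R7 + P_R8 + P_R9 + P_R10 + P_R11 + P_R12 = 0.01847 W

Final answer: 0.01847 W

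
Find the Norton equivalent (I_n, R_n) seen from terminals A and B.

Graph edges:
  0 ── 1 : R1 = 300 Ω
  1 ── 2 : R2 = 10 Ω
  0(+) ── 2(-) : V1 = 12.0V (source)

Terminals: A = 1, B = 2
Find the Thévenin equivalent first; then I_n = V_th/R_th and R_n = R_th.
Step 1 — V_th is the open-circuit voltage V_A - V_B (nothing connected across the terminals).
Nodal analysis, taking node 2 as the 0 V reference.
Source V1 fixes V_0 = 12 V.
KCL at each unknown node (sum of currents leaving = 0; resistances in Ω):
  Node 1: (V_1 - 12)/300 + (V_1 - 0)/10 = 0
Collecting terms: 0.1033 × V_1 = 0.04  =>  V_1 = 0.3871 V
V_th = V_1 - V_2 = 0.3871 - 0 = 0.3871 V
Step 2 — R_th: zero the source — replace V1 by a short circuit (node 2 merges into node 0) — and find the resistance seen between A (node 1) and B (node 0).
Reduce the network between node 1 (A) and node 0 (B) by series/parallel combination:
  Rp1 = R1 ‖ R2 (parallel, both between nodes 0 and 1) = 1/(1/300 + 1/10) = 9.677 Ω
R_th = 9.677 Ω
I_n = V_th/R_th = 0.3871/9.677 = 0.04 A, and R_n = R_th = 9.677 Ω

Final answer: I_n = 0.04 A, R_n = 9.677 Ω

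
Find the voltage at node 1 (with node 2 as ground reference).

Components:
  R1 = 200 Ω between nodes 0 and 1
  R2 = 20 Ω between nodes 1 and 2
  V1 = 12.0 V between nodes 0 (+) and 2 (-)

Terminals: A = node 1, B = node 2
Nodal analysis, taking node 2 as the 0 V reference.
Source V1 fixes V_0 = 12 V.
KCL at each unknown node (sum of currents leaving = 0; resistances in Ω):
  Node 1: (V_1 - 12)/200 + (V_1 - 0)/20 = 0
Collecting terms: 0.055 × V_1 = 0.06  =>  V_1 = 1.091 V
The requested potential is V_1 = 1.091 V.

Final answer: V_1 = 1.091 V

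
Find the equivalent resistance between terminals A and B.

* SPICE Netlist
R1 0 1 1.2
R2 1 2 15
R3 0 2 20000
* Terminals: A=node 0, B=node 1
Reduce the network between node 0 (A) and node 1 (B) by series/parallel combination:
  Rs1 = R3 + R2 (series, joined only at node 2) = 20000 + 15 = 20020 Ω
  Rp1 = R1 ‖ Rs1 (parallel, both between nodes 0 and 1) = 1/(1/1.2 + 1/20020) = 1.2 Ω
R_eq = 1.2 Ω

Final answer: 1.2 Ω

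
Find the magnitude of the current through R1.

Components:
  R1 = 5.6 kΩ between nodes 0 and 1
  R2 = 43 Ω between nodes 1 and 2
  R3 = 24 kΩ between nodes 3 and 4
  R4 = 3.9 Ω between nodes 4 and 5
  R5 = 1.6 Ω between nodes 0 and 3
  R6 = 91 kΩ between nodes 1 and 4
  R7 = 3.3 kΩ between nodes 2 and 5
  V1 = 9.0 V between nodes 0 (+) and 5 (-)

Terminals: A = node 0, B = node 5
Nodal analysis, taking node 5 as the 0 V reference.
Source V1 fixes V_0 = 9 V.
KCL at each unknown node (sum of currents leaving = 0; resistances in Ω):
  Node 1: (V_1 - 9)/5600 + (V_1 - V_2)/43 + (V_1 - V_4)/91000 = 0
  Node 2: (V_2 - V_1)/43 + (V_2 - 0)/3300 = 0
  Node 3: (V_3 - V_4)/24000 + (V_3 - 9)/1.6 = 0
  Node 4: (V_4 - V_3)/24000 + (V_4 - 0)/3.9 + (V_4 - V_1)/91000 = 0
Collecting terms (coefficients in siemens):
  0.02345·V_1 - 0.02326·V_2 - 0.00001099·V_4 = 0.001607
  0.02356·V_2 - 0.02326·V_1 = 0
  0.625·V_3 - 0.00004167·V_4 = 5.625
  0.2565·V_4 - 0.00001099·V_1 - 0.00004167·V_3 = 0
Solving these 4 simultaneous equations (Gaussian elimination) gives:
  V_1 = 3.289 V, V_2 = 3.246 V, V_3 = 8.999 V, V_4 = 0.001603 V
I_R1 = (V_0 - V_1)/R1 = (9 - 3.289)/5600 = 0.00102 A
|I_R1| = 0.00102 A

Final answer: |I_R1| = 0.00102 A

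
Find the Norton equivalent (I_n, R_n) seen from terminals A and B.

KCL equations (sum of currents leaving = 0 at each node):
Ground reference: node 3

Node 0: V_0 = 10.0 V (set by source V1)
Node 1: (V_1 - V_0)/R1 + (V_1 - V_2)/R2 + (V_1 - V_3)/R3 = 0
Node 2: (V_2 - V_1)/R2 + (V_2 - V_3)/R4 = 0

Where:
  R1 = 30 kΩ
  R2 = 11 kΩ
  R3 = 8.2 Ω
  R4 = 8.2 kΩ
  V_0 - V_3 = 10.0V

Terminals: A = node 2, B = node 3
Find the Thévenin equivalent first; then I_n = V_th/R_th and R_n = R_th.
Step 1 — V_th is the open-circuit voltage V_A - V_B (nothing connected across the terminals).
Nodal analysis, taking node 3 as the 0 V reference.
Source V1 fixes V_0 = 10 V.
KCL at each unknown node (sum of currents leaving = 0; resistances in Ω):
  Node 1: (V_1 - 10)/30000 + (V_1 - V_2)/11000 + (V_1 - 0)/8.2 = 0
  Node 2: (V_2 - V_1)/11000 + (V_2 - 0)/8200 = 0
Collecting terms (coefficients in siemens):
  0.1221·V_1 - 0.00009091·V_2 = 0.0003333
  0.0002129·V_2 - 0.00009091·V_1 = 0
Determinant D = (0.1221)(0.0002129) - (-0.00009091)(-0.00009091) = 0.00002598
V_1 = [(0.0003333)(0.0002129) - (-0.00009091)(0)]/D = 0.002731 V
V_2 = [(0.1221)(0) - (0.0003333)(-0.00009091)]/D = 0.001167 V
V_th = V_2 - V_3 = 0.001167 - 0 = 0.001167 V
Step 2 — R_th: zero the source — replace V1 by a short circuit (node 3 merges into node 0) — and find the resistance seen between A (node 2) and B (node 0).
Reduce the network between node 2 (A) and node 0 (B) by series/parallel combination:
  Rp1 = R1 ‖ R3 (parallel, both between nodes 0 and 1) = 1/(1/30000 + 1/8.2) = 8.198 Ω
  Rs1 = R2 + Rp1 (series, joined only at node 1) = 11000 + 8.198 = 11010 Ω
  Rp2 = R4 ‖ Rs1 (parallel, both between nodes 0 and 2) = 1/(1/8200 + 1/11010) = 4699 Ω
R_th = 4.699 kΩ
I_n = V_th/R_th = 0.001167/4699 = 0.0000002482 A, and R_n = R_th = 4.699 kΩ

Final answer: I_n = 2.482e-07 A, R_n = 4.699 kΩ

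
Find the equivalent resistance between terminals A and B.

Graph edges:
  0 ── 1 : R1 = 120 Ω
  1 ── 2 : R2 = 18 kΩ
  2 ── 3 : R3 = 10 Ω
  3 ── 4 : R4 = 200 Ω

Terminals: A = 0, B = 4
Reduce the network between node 0 (A) and node 4 (B) by series/parallel combination:
  Rs1 = R1 + R2 (series, joined only at node 1) = 120 + 18000 = 18120 Ω
  Rs2 = R3 + Rs1 (series, joined only at node 2) = 10 + 18120 = 18130 Ω
  Rs3 = R4 + Rs2 (series, joined only at node 3) = 200 + 18130 = 18330 Ω
R_eq = 18.33 kΩ

Final answer: 18.33 kΩ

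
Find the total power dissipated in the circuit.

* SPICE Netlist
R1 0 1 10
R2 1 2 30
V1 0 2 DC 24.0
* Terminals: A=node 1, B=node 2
Nodal analysis, taking node 2 as the 0 V reference.
Source V1 fixes V_0 = 24 V.
KCL at each unknown node (sum of currents leaving = 0; resistances in Ω):
  Node 1: (V_1 - 24)/10 + (V_1 - 0)/30 = 0
Collecting terms: 0.1333 × V_1 = 2.4  =>  V_1 = 18 V
Power in each resistor, P = (ΔV)²/R:
  P_R1 = (24 - 18)²/10 = 3.6 W
  P_R2 = (18 - 0)²/30 = 10.8 W
P_total = P_R1 + P_R2 = 14.4 W

Final answer: 14.4 W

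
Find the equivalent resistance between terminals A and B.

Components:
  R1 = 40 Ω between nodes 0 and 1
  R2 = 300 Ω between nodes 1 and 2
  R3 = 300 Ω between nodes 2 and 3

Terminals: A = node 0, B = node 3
Reduce the network between node 0 (A) and node 3 (B) by series/parallel combination:
  Rs1 = R1 + R2 (series, joined only at node 1) = 40 + 300 = 340 Ω
  Rs2 = R3 + Rs1 (series, joined only at node 2) = 300 + 340 = 640 Ω
R_eq = 640 Ω

Final answer: 640 Ω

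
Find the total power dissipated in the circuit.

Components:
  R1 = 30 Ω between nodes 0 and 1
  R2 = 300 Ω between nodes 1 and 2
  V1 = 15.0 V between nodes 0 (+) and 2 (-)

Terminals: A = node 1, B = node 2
Nodal analysis, taking node 2 as the 0 V reference.
Source V1 fixes V_0 = 15 V.
KCL at each unknown node (sum of currents leaving = 0; resistances in Ω):
  Node 1: (V_1 - 15)/30 + (V_1 - 0)/300 = 0
Collecting terms: 0.03667 × V_1 = 0.5  =>  V_1 = 13.64 V
Power in each resistor, P = (ΔV)²/R:
  P_R1 = (15 - 13.64)²/30 = 0.06198 W
  P_R2 = (13.64 - 0)²/300 = 0.6198 W
P_total = P_R1 + P_R2 = 0.6818 W

Final answer: 0.6818 W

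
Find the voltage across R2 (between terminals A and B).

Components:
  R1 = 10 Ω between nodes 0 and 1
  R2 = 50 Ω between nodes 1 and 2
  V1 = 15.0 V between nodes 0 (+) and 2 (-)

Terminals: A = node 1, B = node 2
R1 and R2 are in series across V1 (node 0 → node 1 → node 2), and the output A–B is taken across R2, so this is a voltage divider.
Series current: I = V1/(R1 + R2) = 15/(10 + 50) = 15/60 = 0.25 A
V_R2 = I × R2 = V1 × R2/(R1 + R2) = 15 × 50/60 = 12.5 V

Final answer: 12.5 V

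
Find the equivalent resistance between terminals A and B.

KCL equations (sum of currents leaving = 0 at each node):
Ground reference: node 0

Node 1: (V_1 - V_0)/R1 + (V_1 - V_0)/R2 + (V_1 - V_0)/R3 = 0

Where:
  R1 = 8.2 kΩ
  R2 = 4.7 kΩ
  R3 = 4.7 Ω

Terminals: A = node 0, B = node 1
Reduce the network between node 0 (A) and node 1 (B) by series/parallel combination:
  Rp1 = R1 ‖ R2 ‖ R3 (parallel, all between nodes 0 and 1) = 1/(1/8200 + 1/4700 + 1/4.7) = 4.693 Ω
R_eq = 4.693 Ω

Final answer: 4.693 Ω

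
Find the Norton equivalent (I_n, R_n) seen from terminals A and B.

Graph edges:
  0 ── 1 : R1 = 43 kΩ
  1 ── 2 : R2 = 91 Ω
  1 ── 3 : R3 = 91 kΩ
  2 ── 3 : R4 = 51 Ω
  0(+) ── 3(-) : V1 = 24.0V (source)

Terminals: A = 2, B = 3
Find the Thévenin equivalent first; then I_n = V_th/R_th and R_n = R_th.
Step 1 — V_th is the open-circuit voltage V_A - V_B (nothing connected across the terminals).
Nodal analysis, taking node 3 as the 0 V reference.
Source V1 fixes V_0 = 24 V.
KCL at each unknown node (sum of currents leaving = 0; resistances in Ω):
  Node 1: (V_1 - 24)/43000 + (V_1 - V_2)/91 + (V_1 - 0)/91000 = 0
  Node 2: (V_2 - V_1)/91 + (V_2 - 0)/51 = 0
Collecting terms (coefficients in siemens):
  0.01102·V_1 - 0.01099·V_2 = 0.0005581
  0.0306·V_2 - 0.01099·V_1 = 0
Determinant D = (0.01102)(0.0306) - (-0.01099)(-0.01099) = 0.0002165
V_1 = [(0.0005581)(0.0306) - (-0.01099)(0)]/D = 0.07887 V
V_2 = [(0.01102)(0) - (0.0005581)(-0.01099)]/D = 0.02833 V
V_th = V_2 - V_3 = 0.02833 - 0 = 0.02833 V
Step 2 — R_th: zero the source — replace V1 by a short circuit (node 3 merges into node 0) — and find the resistance seen between A (node 2) and B (node 0).
Reduce the network between node 2 (A) and node 0 (B) by series/parallel combination:
  Rp1 = R1 ‖ R3 (parallel, both between nodes 0 and 1) = 1/(1/43000 + 1/91000) = 29200 Ω
  Rs1 = R2 + Rp1 (series, joined only at node 1) = 91 + 29200 = 29290 Ω
  Rp2 = R4 ‖ Rs1 (parallel, both between nodes 0 and 2) = 1/(1/51 + 1/29290) = 50.91 Ω
R_th = 50.91 Ω
I_n = V_th/R_th = 0.02833/50.91 = 0.0005564 A, and R_n = R_th = 50.91 Ω

Final answer: I_n = 0.0005564 A, R_n = 50.91 Ω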